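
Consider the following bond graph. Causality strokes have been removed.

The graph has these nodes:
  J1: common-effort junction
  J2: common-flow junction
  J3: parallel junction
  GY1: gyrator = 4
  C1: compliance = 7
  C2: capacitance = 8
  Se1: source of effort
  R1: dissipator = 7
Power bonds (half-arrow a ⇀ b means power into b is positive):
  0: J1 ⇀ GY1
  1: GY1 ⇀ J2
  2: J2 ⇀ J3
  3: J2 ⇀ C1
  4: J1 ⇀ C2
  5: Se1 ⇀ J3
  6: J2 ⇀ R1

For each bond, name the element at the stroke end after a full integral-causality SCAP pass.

#0 |GY1
#1 |GY1
#2 |J2
#3 |J2
#4 |J1
#5 |J3
#6 |J2

bond 5 stroke at J3  (Se1 fixes effort; stroke away)
bond 2 stroke at J2  (0-jn J3 has e-setter on 5)
bond 3 stroke at J2  (prefer integral on C1)
bond 4 stroke at J1  (C2 integral (e out))
bond 0 stroke at GY1  (J1: bond 4 brought effort, rest push out)
bond 1 stroke at GY1  (through GY1, causality inverts; strokes same side of GY1)
bond 6 stroke at J2  (J2 flow already set via bond 1)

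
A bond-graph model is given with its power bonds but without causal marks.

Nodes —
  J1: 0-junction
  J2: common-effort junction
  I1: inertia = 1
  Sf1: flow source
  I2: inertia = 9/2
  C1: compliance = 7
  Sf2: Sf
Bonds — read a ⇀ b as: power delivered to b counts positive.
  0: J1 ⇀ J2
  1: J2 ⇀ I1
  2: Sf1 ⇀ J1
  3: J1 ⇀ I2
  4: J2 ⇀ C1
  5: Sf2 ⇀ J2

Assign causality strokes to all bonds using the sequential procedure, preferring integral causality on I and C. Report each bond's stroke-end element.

bond 0 →J1
bond 1 →I1
bond 2 →Sf1
bond 3 →I2
bond 4 →J2
bond 5 →Sf2

#2 →Sf1  (Sf1 fixes flow; stroke at Sf1)
#5 →Sf2  (source Sf2 imposes f)
#1 →I1  (prefer integral on I1)
#3 →I2  (I2 integral (f out))
#0 →J1  (only one effort-in slot at J1)
#4 →J2  (closing 0-jn rule on J2)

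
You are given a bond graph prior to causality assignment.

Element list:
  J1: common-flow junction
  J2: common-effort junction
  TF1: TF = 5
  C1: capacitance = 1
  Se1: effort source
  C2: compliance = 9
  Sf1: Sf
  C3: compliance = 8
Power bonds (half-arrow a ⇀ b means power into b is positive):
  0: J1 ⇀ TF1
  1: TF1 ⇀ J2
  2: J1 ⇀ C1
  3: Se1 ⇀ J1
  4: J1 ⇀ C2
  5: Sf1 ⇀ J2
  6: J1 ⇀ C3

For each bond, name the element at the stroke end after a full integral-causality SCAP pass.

β3 stroke→J1  (source Se1 imposes e)
β5 stroke→Sf1  (Sf1 (Sf) sets flow on bond)
β1 stroke→J2  (J2 needs exactly one e-in)
β0 stroke→TF1  (TF TF1: opposite of bond 1)
β2 stroke→J1  (1-jn J1 has f-setter on 0)
β4 stroke→J1  (common-f at J1 fixed by 0)
β6 stroke→J1  (1-jn J1 has f-setter on 0)

bond 0 stroke at TF1
bond 1 stroke at J2
bond 2 stroke at J1
bond 3 stroke at J1
bond 4 stroke at J1
bond 5 stroke at Sf1
bond 6 stroke at J1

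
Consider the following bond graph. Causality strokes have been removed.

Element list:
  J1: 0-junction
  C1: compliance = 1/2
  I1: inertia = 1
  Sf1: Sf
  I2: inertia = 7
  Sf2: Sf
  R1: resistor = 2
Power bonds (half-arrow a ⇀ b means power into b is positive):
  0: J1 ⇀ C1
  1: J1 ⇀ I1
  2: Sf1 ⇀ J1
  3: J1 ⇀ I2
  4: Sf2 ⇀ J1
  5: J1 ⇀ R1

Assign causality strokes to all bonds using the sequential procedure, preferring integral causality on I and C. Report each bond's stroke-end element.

β0 stroke→J1
β1 stroke→I1
β2 stroke→Sf1
β3 stroke→I2
β4 stroke→Sf2
β5 stroke→R1

#2 →Sf1  (Sf1 (Sf) sets flow on bond)
#4 →Sf2  (Sf2 fixes flow; stroke at Sf2)
#0 →J1  (prefer integral on C1)
#1 →I1  (J1 effort already set via bond 0)
#3 →I2  (0-jn J1 has e-setter on 0)
#5 →R1  (J1 effort already set via bond 0)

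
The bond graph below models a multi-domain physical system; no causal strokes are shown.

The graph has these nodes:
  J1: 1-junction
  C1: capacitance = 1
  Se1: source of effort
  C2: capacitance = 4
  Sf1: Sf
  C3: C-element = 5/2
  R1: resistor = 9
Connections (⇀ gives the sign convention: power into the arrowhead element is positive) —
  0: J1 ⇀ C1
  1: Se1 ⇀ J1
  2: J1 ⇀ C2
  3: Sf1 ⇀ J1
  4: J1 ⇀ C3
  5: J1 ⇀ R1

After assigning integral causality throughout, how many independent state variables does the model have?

b1 stroke at J1  (Se1 (Se) sets effort on bond)
b3 stroke at Sf1  (Sf1 fixes flow; stroke at Sf1)
b0 stroke at J1  (J1 flow already set via bond 3)
b2 stroke at J1  (1-jn J1 has f-setter on 3)
b4 stroke at J1  (1-jn J1 has f-setter on 3)
b5 stroke at J1  (1-jn J1 has f-setter on 3)

3  (C1, C2, C3 all integral)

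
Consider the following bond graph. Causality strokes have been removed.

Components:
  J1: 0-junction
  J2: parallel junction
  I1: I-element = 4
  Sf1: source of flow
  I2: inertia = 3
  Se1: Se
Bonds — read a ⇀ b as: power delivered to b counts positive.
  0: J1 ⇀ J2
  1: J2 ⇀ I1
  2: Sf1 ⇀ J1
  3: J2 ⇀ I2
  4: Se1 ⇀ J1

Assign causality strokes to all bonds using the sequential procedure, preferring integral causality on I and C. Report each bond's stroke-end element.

b2 stroke→Sf1  (Sf1 (Sf) sets flow on bond)
b4 stroke→J1  (Se1 (Se) sets effort on bond)
b0 stroke→J2  (J1 effort already set via bond 4)
b1 stroke→I1  (0-jn J2 has e-setter on 0)
b3 stroke→I2  (common-e at J2 fixed by 0)

bond 0 stroke→J2
bond 1 stroke→I1
bond 2 stroke→Sf1
bond 3 stroke→I2
bond 4 stroke→J1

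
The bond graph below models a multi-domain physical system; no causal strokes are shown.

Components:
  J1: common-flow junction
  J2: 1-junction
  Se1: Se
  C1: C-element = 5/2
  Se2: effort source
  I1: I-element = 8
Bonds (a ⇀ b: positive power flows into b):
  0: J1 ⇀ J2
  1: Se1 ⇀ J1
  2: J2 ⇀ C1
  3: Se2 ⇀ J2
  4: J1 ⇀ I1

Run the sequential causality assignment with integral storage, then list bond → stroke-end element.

b0 stroke at J1
b1 stroke at J1
b2 stroke at J2
b3 stroke at J2
b4 stroke at I1

b1 →J1  (Se1 fixes effort; stroke away)
b3 →J2  (Se2 (Se) sets effort on bond)
b2 →J2  (C1 integral (e out))
b0 →J1  (only one flow-in slot at J2)
b4 →I1  (J1: last free bond brings flow in)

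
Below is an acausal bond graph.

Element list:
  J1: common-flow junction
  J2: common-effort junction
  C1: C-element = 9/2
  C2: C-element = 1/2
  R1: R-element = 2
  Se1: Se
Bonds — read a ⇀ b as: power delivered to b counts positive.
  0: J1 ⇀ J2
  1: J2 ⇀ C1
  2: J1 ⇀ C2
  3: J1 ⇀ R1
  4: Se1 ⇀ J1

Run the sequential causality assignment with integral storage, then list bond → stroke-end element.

#4 →J1  (Se1 fixes effort; stroke away)
#1 →J2  (C1: C, integral causality)
#0 →J1  (J2 effort already set via bond 1)
#2 →J1  (C2: C, integral causality)
#3 →R1  (closing 1-jn rule on J1)

β0 |J1
β1 |J2
β2 |J1
β3 |R1
β4 |J1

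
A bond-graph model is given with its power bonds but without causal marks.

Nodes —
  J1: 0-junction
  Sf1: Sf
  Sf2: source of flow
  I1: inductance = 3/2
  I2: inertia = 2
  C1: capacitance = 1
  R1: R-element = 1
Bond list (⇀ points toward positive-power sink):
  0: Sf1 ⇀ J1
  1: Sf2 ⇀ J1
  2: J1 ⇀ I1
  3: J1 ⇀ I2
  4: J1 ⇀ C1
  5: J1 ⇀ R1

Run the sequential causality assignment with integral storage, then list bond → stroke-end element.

β0 stroke at Sf1
β1 stroke at Sf2
β2 stroke at I1
β3 stroke at I2
β4 stroke at J1
β5 stroke at R1

b0 stroke at Sf1  (Sf1 (Sf) sets flow on bond)
b1 stroke at Sf2  (Sf2: flow source, stroke at near end)
b2 stroke at I1  (I1 integral (f out))
b3 stroke at I2  (prefer integral on I2)
b4 stroke at J1  (C1: C, integral causality)
b5 stroke at R1  (common-e at J1 fixed by 4)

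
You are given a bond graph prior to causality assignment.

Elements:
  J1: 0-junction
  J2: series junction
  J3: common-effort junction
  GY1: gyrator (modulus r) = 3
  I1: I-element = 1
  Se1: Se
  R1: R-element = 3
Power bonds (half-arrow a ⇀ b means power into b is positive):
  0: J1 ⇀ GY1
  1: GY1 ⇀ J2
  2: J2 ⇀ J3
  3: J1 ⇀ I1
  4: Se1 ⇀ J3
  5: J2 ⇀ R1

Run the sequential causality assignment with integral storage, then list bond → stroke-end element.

bond 4 stroke→J3  (Se1: effort source, stroke at far end)
bond 2 stroke→J2  (0-jn J3 has e-setter on 4)
bond 3 stroke→I1  (I1 integral (f out))
bond 0 stroke→J1  (J1: last free bond brings effort in)
bond 1 stroke→J2  (GY GY1: same side as bond 0)
bond 5 stroke→R1  (J2 needs exactly one f-in)

#0 stroke at J1
#1 stroke at J2
#2 stroke at J2
#3 stroke at I1
#4 stroke at J3
#5 stroke at R1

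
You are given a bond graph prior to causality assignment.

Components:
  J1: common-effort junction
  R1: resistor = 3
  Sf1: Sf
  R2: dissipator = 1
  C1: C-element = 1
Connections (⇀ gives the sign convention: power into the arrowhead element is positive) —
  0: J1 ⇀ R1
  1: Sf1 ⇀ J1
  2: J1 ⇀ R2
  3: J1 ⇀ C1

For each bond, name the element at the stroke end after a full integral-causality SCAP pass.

β1 stroke at Sf1  (source Sf1 imposes f)
β3 stroke at J1  (C1 integral (e out))
β0 stroke at R1  (common-e at J1 fixed by 3)
β2 stroke at R2  (J1 effort already set via bond 3)

β0 stroke at R1
β1 stroke at Sf1
β2 stroke at R2
β3 stroke at J1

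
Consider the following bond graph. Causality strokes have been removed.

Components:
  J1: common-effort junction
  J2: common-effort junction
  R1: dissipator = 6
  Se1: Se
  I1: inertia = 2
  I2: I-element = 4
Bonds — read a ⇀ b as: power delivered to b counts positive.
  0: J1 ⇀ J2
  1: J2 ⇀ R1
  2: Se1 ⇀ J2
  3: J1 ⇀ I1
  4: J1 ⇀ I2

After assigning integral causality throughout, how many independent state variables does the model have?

2  (I1, I2 all integral)

β2 stroke at J2  (source Se1 imposes e)
β0 stroke at J1  (J2: bond 2 brought effort, rest push out)
β1 stroke at R1  (0-jn J2 has e-setter on 2)
β3 stroke at I1  (J1: bond 0 brought effort, rest push out)
β4 stroke at I2  (0-jn J1 has e-setter on 0)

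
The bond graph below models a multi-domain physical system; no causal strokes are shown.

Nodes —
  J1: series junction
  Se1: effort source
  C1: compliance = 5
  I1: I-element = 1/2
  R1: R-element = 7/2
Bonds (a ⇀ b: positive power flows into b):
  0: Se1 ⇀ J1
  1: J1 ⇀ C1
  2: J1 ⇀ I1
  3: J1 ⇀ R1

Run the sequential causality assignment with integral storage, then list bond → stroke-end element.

#0 →J1
#1 →J1
#2 →I1
#3 →J1

β0 stroke→J1  (Se1: effort source, stroke at far end)
β1 stroke→J1  (C1 integral (e out))
β2 stroke→I1  (I1 integral (f out))
β3 stroke→J1  (J1 flow already set via bond 2)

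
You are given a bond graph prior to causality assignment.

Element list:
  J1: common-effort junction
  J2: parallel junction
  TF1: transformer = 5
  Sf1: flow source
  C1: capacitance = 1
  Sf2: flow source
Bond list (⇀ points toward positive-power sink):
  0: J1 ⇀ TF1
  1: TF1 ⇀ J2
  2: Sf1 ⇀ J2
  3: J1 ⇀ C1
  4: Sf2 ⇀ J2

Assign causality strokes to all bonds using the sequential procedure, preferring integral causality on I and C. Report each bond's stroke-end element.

β0 →TF1
β1 →J2
β2 →Sf1
β3 →J1
β4 →Sf2

b2 |Sf1  (Sf1: flow source, stroke at near end)
b4 |Sf2  (Sf2: flow source, stroke at near end)
b1 |J2  (J2: last free bond brings effort in)
b0 |TF1  (TF TF1: opposite of bond 1)
b3 |J1  (closing 0-jn rule on J1)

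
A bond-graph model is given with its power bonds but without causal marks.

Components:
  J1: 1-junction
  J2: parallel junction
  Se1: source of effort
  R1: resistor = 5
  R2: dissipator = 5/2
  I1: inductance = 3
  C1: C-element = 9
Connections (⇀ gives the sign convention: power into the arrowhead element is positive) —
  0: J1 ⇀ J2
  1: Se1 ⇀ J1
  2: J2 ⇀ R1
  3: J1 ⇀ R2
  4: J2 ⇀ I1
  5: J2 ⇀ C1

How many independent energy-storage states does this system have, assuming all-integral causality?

2  (C1, I1 all integral)

b1 |J1  (Se1 (Se) sets effort on bond)
b4 |I1  (prefer integral on I1)
b5 |J2  (prefer integral on C1)
b0 |J1  (common-e at J2 fixed by 5)
b2 |R1  (common-e at J2 fixed by 5)
b3 |R2  (J1: last free bond brings flow in)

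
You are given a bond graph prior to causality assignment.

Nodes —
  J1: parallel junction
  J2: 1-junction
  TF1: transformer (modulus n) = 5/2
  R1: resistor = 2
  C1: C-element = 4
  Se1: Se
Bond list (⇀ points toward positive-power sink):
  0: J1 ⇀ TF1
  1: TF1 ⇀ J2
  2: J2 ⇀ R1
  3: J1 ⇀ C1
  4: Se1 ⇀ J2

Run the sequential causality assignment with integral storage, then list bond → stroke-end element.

bond 0 stroke at TF1
bond 1 stroke at J2
bond 2 stroke at R1
bond 3 stroke at J1
bond 4 stroke at J2

b4 →J2  (Se1 (Se) sets effort on bond)
b3 →J1  (C1: C, integral causality)
b0 →TF1  (J1 effort already set via bond 3)
b1 →J2  (TF TF1: opposite of bond 0)
b2 →R1  (closing 1-jn rule on J2)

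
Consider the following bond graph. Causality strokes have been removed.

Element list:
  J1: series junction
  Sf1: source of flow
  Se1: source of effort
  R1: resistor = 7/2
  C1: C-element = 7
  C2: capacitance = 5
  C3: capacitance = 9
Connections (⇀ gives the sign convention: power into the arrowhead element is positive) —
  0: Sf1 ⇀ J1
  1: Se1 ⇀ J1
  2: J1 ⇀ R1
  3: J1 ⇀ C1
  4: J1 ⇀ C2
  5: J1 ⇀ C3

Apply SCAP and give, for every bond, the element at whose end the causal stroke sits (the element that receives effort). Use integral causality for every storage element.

b0 stroke at Sf1
b1 stroke at J1
b2 stroke at J1
b3 stroke at J1
b4 stroke at J1
b5 stroke at J1

β0 →Sf1  (Sf1 (Sf) sets flow on bond)
β1 →J1  (Se1: effort source, stroke at far end)
β2 →J1  (common-f at J1 fixed by 0)
β3 →J1  (common-f at J1 fixed by 0)
β4 →J1  (J1: bond 0 brought flow, rest push out)
β5 →J1  (J1: bond 0 brought flow, rest push out)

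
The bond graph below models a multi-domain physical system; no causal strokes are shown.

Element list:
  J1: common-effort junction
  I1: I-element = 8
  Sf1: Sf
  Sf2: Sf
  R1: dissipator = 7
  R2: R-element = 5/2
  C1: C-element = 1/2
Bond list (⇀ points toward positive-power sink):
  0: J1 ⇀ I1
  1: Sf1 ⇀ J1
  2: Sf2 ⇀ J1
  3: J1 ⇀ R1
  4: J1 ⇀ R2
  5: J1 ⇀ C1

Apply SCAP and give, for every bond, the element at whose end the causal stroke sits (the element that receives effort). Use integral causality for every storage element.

#0 →I1
#1 →Sf1
#2 →Sf2
#3 →R1
#4 →R2
#5 →J1

#1 →Sf1  (source Sf1 imposes f)
#2 →Sf2  (Sf2 (Sf) sets flow on bond)
#0 →I1  (I1 outputs flow p/I1)
#5 →J1  (prefer integral on C1)
#3 →R1  (J1 effort already set via bond 5)
#4 →R2  (0-jn J1 has e-setter on 5)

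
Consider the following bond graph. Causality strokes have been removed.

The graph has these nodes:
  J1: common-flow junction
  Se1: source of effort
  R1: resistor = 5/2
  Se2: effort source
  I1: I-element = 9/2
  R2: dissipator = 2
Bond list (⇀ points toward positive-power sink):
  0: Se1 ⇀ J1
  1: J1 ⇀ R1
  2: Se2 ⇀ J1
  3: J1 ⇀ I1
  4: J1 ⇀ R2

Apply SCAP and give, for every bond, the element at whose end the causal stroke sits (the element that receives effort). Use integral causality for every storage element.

β0 |J1
β1 |J1
β2 |J1
β3 |I1
β4 |J1

#0 stroke→J1  (Se1 (Se) sets effort on bond)
#2 stroke→J1  (Se2 fixes effort; stroke away)
#3 stroke→I1  (I1 outputs flow p/I1)
#1 stroke→J1  (J1 flow already set via bond 3)
#4 stroke→J1  (common-f at J1 fixed by 3)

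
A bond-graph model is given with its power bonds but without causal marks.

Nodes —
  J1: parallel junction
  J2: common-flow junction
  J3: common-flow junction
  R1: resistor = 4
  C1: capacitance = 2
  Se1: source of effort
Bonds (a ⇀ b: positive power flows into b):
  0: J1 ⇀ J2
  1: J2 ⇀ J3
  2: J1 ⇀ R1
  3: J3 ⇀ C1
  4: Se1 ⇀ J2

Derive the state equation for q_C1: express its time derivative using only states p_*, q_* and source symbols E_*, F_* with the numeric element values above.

b4 →J2  (Se1: effort source, stroke at far end)
b3 →J3  (prefer integral on C1)
b1 →J2  (only one flow-in slot at J3)
b0 →J1  (J2 needs exactly one f-in)
b2 →R1  (J1 effort already set via bond 0)

dq_C1/dt = E_Se1/4 - q_C1/8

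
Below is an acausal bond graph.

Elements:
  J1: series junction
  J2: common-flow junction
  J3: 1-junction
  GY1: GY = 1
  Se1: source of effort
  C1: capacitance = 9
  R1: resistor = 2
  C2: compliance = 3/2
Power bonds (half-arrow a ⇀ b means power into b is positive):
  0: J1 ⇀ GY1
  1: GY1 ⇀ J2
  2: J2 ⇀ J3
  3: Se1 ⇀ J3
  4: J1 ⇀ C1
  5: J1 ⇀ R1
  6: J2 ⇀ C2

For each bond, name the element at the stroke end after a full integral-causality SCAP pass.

bond 3 →J3  (source Se1 imposes e)
bond 2 →J2  (closing 1-jn rule on J3)
bond 4 →J1  (C1: C, integral causality)
bond 6 →J2  (C2 integral (e out))
bond 1 →GY1  (J2 needs exactly one f-in)
bond 0 →GY1  (GY GY1: same side as bond 1)
bond 5 →J1  (1-jn J1 has f-setter on 0)

bond 0 stroke at GY1
bond 1 stroke at GY1
bond 2 stroke at J2
bond 3 stroke at J3
bond 4 stroke at J1
bond 5 stroke at J1
bond 6 stroke at J2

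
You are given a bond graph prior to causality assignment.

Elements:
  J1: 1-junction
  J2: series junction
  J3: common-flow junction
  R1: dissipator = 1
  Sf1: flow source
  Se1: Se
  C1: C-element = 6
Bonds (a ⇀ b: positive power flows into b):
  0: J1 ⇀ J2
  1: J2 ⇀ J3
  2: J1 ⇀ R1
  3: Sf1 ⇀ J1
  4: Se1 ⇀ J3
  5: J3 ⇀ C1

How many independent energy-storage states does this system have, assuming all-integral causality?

#3 |Sf1  (Sf1: flow source, stroke at near end)
#4 |J3  (source Se1 imposes e)
#0 |J1  (J1 flow already set via bond 3)
#2 |J1  (1-jn J1 has f-setter on 3)
#1 |J2  (common-f at J2 fixed by 0)
#5 |J3  (common-f at J3 fixed by 1)

1  (C1 all integral)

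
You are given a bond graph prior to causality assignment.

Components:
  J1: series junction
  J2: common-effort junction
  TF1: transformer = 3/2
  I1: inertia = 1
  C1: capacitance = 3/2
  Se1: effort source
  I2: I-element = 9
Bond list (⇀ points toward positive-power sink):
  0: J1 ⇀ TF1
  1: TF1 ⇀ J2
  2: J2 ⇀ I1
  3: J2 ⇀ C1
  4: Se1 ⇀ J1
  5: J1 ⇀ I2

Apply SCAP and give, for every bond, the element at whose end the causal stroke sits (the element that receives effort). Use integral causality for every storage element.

bond 0 stroke at J1
bond 1 stroke at TF1
bond 2 stroke at I1
bond 3 stroke at J2
bond 4 stroke at J1
bond 5 stroke at I2

#4 →J1  (source Se1 imposes e)
#2 →I1  (I1 integral (f out))
#3 →J2  (prefer integral on C1)
#1 →TF1  (J2 effort already set via bond 3)
#0 →J1  (TF1 one-in-one-out from 1)
#5 →I2  (J1 needs exactly one f-in)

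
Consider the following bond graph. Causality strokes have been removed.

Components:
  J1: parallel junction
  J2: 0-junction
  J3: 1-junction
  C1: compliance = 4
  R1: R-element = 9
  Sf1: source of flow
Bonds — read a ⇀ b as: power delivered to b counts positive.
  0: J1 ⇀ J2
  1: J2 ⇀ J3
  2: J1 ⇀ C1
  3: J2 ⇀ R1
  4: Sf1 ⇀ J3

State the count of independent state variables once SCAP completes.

bond 4 stroke→Sf1  (Sf1 fixes flow; stroke at Sf1)
bond 1 stroke→J3  (1-jn J3 has f-setter on 4)
bond 2 stroke→J1  (C1 outputs effort q/C1)
bond 0 stroke→J2  (J1: bond 2 brought effort, rest push out)
bond 3 stroke→R1  (J2 effort already set via bond 0)

1  (C1 all integral)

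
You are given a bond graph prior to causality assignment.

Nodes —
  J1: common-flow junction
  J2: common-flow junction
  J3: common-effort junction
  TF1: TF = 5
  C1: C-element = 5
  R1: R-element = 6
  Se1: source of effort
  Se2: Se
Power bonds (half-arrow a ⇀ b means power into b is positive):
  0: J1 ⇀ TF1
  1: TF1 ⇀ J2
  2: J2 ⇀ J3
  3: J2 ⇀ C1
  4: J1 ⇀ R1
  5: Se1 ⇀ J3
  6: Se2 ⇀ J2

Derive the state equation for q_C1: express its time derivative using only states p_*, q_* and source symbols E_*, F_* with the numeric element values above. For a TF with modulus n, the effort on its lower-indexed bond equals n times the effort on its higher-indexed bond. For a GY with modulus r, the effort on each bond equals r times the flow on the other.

bond 5 stroke→J3  (Se1: effort source, stroke at far end)
bond 6 stroke→J2  (source Se2 imposes e)
bond 2 stroke→J2  (J3: bond 5 brought effort, rest push out)
bond 3 stroke→J2  (C1 integral (e out))
bond 1 stroke→TF1  (J2: last free bond brings flow in)
bond 0 stroke→J1  (TF TF1: opposite of bond 1)
bond 4 stroke→R1  (J1: last free bond brings flow in)

dq_C1/dt = -25*E_Se1/6 + 25*E_Se2/6 - 5*q_C1/6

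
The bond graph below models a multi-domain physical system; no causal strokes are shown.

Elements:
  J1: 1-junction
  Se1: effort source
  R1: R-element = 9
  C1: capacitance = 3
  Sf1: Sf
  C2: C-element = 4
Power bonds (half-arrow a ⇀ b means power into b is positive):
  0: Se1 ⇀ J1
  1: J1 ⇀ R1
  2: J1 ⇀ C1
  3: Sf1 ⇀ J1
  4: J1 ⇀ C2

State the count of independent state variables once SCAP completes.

2  (C1, C2 all integral)

#0 stroke→J1  (Se1: effort source, stroke at far end)
#3 stroke→Sf1  (source Sf1 imposes f)
#1 stroke→J1  (1-jn J1 has f-setter on 3)
#2 stroke→J1  (common-f at J1 fixed by 3)
#4 stroke→J1  (J1 flow already set via bond 3)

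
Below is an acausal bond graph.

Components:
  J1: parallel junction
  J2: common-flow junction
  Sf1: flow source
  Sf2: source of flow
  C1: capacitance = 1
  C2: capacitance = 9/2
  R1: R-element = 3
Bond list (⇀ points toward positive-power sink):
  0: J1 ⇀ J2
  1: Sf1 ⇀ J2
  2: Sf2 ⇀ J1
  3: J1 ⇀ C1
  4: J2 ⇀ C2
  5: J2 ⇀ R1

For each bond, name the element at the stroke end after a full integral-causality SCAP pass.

bond 1 stroke→Sf1  (Sf1 (Sf) sets flow on bond)
bond 2 stroke→Sf2  (Sf2 fixes flow; stroke at Sf2)
bond 0 stroke→J2  (J2 flow already set via bond 1)
bond 4 stroke→J2  (1-jn J2 has f-setter on 1)
bond 5 stroke→J2  (common-f at J2 fixed by 1)
bond 3 stroke→J1  (J1 needs exactly one e-in)

bond 0 stroke at J2
bond 1 stroke at Sf1
bond 2 stroke at Sf2
bond 3 stroke at J1
bond 4 stroke at J2
bond 5 stroke at J2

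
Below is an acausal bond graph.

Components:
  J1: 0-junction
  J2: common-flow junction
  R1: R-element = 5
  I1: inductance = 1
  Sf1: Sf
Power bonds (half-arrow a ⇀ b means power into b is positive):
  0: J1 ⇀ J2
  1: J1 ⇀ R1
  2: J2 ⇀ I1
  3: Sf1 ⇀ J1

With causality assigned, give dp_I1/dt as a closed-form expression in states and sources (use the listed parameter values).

dp_I1/dt = 5*F_Sf1 - 5*p_I1

b3 stroke→Sf1  (Sf1: flow source, stroke at near end)
b2 stroke→I1  (I1 integral (f out))
b0 stroke→J2  (J2 flow already set via bond 2)
b1 stroke→J1  (only one effort-in slot at J1)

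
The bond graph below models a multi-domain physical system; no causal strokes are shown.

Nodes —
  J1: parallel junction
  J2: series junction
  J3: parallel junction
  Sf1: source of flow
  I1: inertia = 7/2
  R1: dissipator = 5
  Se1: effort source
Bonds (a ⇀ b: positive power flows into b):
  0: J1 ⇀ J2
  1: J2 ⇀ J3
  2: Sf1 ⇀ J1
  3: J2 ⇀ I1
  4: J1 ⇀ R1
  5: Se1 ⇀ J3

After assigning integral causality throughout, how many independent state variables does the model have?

β2 stroke→Sf1  (Sf1 (Sf) sets flow on bond)
β5 stroke→J3  (Se1: effort source, stroke at far end)
β1 stroke→J2  (J3 effort already set via bond 5)
β3 stroke→I1  (I1 outputs flow p/I1)
β0 stroke→J2  (J2 flow already set via bond 3)
β4 stroke→J1  (only one effort-in slot at J1)

1  (I1 all integral)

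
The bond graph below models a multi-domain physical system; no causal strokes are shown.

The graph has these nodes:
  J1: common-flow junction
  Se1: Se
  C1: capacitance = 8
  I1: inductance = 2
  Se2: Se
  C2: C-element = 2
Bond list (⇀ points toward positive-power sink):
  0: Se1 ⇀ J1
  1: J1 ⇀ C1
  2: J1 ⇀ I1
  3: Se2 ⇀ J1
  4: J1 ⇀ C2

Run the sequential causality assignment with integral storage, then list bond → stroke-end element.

β0 stroke→J1  (Se1: effort source, stroke at far end)
β3 stroke→J1  (source Se2 imposes e)
β1 stroke→J1  (C1: C, integral causality)
β2 stroke→I1  (I1: I, integral causality)
β4 stroke→J1  (1-jn J1 has f-setter on 2)

bond 0 →J1
bond 1 →J1
bond 2 →I1
bond 3 →J1
bond 4 →J1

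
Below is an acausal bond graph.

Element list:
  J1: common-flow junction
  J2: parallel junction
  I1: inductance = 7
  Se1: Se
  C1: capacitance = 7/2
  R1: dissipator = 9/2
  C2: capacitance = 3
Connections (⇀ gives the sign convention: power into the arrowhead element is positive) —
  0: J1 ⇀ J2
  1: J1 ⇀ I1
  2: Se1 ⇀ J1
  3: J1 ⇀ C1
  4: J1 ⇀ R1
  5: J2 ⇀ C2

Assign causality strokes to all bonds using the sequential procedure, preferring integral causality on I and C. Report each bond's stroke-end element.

β0 stroke→J1
β1 stroke→I1
β2 stroke→J1
β3 stroke→J1
β4 stroke→J1
β5 stroke→J2

b2 →J1  (Se1 (Se) sets effort on bond)
b1 →I1  (I1 outputs flow p/I1)
b0 →J1  (J1: bond 1 brought flow, rest push out)
b3 →J1  (1-jn J1 has f-setter on 1)
b4 →J1  (common-f at J1 fixed by 1)
b5 →J2  (only one effort-in slot at J2)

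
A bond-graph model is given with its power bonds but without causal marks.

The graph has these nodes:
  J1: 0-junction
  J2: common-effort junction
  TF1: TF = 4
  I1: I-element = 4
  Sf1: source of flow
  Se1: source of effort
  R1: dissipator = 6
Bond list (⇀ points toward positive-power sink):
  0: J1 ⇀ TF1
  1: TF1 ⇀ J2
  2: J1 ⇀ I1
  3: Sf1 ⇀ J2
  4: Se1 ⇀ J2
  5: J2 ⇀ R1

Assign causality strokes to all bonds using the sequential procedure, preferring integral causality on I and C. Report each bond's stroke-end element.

#3 stroke→Sf1  (Sf1: flow source, stroke at near end)
#4 stroke→J2  (Se1 (Se) sets effort on bond)
#1 stroke→TF1  (common-e at J2 fixed by 4)
#5 stroke→R1  (J2 effort already set via bond 4)
#0 stroke→J1  (TF TF1: opposite of bond 1)
#2 stroke→I1  (J1 effort already set via bond 0)

#0 |J1
#1 |TF1
#2 |I1
#3 |Sf1
#4 |J2
#5 |R1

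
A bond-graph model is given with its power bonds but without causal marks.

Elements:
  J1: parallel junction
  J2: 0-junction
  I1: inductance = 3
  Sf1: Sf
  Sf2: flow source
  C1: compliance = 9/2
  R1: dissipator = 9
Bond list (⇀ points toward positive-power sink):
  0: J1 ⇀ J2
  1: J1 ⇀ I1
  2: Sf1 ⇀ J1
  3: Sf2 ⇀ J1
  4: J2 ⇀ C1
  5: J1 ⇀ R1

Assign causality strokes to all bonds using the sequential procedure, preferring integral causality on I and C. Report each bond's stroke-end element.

β2 →Sf1  (Sf1: flow source, stroke at near end)
β3 →Sf2  (source Sf2 imposes f)
β1 →I1  (prefer integral on I1)
β4 →J2  (C1 integral (e out))
β0 →J1  (common-e at J2 fixed by 4)
β5 →R1  (J1 effort already set via bond 0)

bond 0 stroke→J1
bond 1 stroke→I1
bond 2 stroke→Sf1
bond 3 stroke→Sf2
bond 4 stroke→J2
bond 5 stroke→R1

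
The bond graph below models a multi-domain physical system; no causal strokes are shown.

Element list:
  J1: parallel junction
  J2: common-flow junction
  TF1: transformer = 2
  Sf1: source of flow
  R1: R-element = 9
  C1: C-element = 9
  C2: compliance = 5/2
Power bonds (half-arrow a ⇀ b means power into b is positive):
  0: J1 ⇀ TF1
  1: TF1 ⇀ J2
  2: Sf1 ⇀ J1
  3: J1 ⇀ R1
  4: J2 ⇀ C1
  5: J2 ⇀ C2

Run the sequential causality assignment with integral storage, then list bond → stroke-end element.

bond 0 stroke at J1
bond 1 stroke at TF1
bond 2 stroke at Sf1
bond 3 stroke at R1
bond 4 stroke at J2
bond 5 stroke at J2

β2 |Sf1  (Sf1: flow source, stroke at near end)
β4 |J2  (C1 outputs effort q/C1)
β5 |J2  (C2: C, integral causality)
β1 |TF1  (J2: last free bond brings flow in)
β0 |J1  (TF TF1: opposite of bond 1)
β3 |R1  (J1 effort already set via bond 0)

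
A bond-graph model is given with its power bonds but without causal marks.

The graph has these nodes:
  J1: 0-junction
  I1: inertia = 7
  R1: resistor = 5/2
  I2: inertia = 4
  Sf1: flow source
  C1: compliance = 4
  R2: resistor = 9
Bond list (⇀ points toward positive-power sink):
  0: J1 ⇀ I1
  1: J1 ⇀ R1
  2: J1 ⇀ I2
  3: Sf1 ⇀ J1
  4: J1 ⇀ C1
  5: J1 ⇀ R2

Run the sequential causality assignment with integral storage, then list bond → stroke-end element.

b0 stroke at I1
b1 stroke at R1
b2 stroke at I2
b3 stroke at Sf1
b4 stroke at J1
b5 stroke at R2

b3 |Sf1  (Sf1: flow source, stroke at near end)
b0 |I1  (prefer integral on I1)
b2 |I2  (I2 outputs flow p/I2)
b4 |J1  (C1 outputs effort q/C1)
b1 |R1  (common-e at J1 fixed by 4)
b5 |R2  (J1: bond 4 brought effort, rest push out)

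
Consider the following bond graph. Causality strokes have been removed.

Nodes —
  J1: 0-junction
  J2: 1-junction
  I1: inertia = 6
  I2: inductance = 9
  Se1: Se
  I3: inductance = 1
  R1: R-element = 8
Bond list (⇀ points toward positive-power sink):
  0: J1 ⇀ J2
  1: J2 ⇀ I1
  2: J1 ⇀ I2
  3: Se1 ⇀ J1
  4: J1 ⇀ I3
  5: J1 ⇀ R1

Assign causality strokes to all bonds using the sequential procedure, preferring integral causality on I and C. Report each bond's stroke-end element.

β3 |J1  (Se1 fixes effort; stroke away)
β0 |J2  (0-jn J1 has e-setter on 3)
β2 |I2  (J1 effort already set via bond 3)
β4 |I3  (0-jn J1 has e-setter on 3)
β5 |R1  (J1 effort already set via bond 3)
β1 |I1  (closing 1-jn rule on J2)

bond 0 stroke→J2
bond 1 stroke→I1
bond 2 stroke→I2
bond 3 stroke→J1
bond 4 stroke→I3
bond 5 stroke→R1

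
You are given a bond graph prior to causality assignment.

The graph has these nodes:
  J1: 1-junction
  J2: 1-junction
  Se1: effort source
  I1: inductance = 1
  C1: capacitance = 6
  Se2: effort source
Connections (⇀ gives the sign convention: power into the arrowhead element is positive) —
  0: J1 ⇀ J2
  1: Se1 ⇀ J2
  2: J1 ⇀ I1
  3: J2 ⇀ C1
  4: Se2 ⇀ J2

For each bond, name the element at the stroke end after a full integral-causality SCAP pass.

β0 →J1
β1 →J2
β2 →I1
β3 →J2
β4 →J2

β1 |J2  (Se1: effort source, stroke at far end)
β4 |J2  (Se2 fixes effort; stroke away)
β2 |I1  (I1 integral (f out))
β0 |J1  (common-f at J1 fixed by 2)
β3 |J2  (J2 flow already set via bond 0)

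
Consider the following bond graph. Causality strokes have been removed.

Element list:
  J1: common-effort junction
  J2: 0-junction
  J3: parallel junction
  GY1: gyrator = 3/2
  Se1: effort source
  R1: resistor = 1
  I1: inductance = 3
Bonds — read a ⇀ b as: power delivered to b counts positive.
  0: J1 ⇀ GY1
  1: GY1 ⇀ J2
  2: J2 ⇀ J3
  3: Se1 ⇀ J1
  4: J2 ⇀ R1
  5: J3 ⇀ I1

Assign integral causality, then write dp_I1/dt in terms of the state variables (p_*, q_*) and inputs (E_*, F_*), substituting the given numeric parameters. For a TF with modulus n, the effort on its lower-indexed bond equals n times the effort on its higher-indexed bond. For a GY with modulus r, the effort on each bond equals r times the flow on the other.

dp_I1/dt = 2*E_Se1/3 - p_I1/3

β3 stroke at J1  (source Se1 imposes e)
β0 stroke at GY1  (common-e at J1 fixed by 3)
β1 stroke at GY1  (GY1 both-in/both-out from 0)
β5 stroke at I1  (I1 outputs flow p/I1)
β2 stroke at J3  (closing 0-jn rule on J3)
β4 stroke at J2  (J2 needs exactly one e-in)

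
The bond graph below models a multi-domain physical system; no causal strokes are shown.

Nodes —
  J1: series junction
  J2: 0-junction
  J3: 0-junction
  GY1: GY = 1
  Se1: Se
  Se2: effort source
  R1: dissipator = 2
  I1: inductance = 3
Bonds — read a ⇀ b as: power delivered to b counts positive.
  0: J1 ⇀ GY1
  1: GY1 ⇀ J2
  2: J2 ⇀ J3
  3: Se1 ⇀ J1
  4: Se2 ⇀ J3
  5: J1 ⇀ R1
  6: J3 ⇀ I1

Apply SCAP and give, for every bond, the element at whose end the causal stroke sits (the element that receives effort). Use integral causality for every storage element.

#3 →J1  (Se1 (Se) sets effort on bond)
#4 →J3  (Se2 fixes effort; stroke away)
#2 →J2  (0-jn J3 has e-setter on 4)
#6 →I1  (J3: bond 4 brought effort, rest push out)
#1 →GY1  (common-e at J2 fixed by 2)
#0 →GY1  (GY1 both-in/both-out from 1)
#5 →J1  (J1: bond 0 brought flow, rest push out)

bond 0 stroke→GY1
bond 1 stroke→GY1
bond 2 stroke→J2
bond 3 stroke→J1
bond 4 stroke→J3
bond 5 stroke→J1
bond 6 stroke→I1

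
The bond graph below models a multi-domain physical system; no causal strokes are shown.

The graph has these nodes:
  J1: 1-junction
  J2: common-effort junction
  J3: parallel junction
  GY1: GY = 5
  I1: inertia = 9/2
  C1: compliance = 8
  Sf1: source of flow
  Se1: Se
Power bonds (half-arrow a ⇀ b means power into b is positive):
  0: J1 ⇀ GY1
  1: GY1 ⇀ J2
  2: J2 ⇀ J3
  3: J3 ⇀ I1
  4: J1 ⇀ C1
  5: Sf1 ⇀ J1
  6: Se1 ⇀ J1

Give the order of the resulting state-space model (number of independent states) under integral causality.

bond 5 stroke at Sf1  (Sf1: flow source, stroke at near end)
bond 6 stroke at J1  (source Se1 imposes e)
bond 0 stroke at J1  (1-jn J1 has f-setter on 5)
bond 4 stroke at J1  (J1: bond 5 brought flow, rest push out)
bond 1 stroke at J2  (GY GY1: same side as bond 0)
bond 2 stroke at J3  (J2: bond 1 brought effort, rest push out)
bond 3 stroke at I1  (J3 effort already set via bond 2)

2  (C1, I1 all integral)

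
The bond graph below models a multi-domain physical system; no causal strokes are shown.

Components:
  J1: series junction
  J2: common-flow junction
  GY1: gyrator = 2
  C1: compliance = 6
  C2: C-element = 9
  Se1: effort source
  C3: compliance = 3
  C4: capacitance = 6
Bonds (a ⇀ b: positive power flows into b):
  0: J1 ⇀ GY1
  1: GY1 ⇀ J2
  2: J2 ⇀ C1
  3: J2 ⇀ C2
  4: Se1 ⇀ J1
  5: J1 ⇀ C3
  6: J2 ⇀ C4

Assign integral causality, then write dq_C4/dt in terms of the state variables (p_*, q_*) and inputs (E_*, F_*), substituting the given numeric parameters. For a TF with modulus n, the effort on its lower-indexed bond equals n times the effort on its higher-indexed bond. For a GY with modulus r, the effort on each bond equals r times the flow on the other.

b4 →J1  (source Se1 imposes e)
b2 →J2  (prefer integral on C1)
b3 →J2  (prefer integral on C2)
b5 →J1  (prefer integral on C3)
b0 →GY1  (only one flow-in slot at J1)
b1 →GY1  (GY GY1: same side as bond 0)
b6 →J2  (J2 flow already set via bond 1)

dq_C4/dt = E_Se1/2 - q_C3/6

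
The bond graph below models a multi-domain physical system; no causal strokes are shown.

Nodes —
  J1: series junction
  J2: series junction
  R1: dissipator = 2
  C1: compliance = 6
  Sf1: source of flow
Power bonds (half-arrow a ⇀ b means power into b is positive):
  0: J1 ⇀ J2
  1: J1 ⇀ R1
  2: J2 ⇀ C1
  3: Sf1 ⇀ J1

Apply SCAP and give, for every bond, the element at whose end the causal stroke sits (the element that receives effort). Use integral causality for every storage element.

#0 →J1
#1 →J1
#2 →J2
#3 →Sf1

bond 3 stroke at Sf1  (Sf1: flow source, stroke at near end)
bond 0 stroke at J1  (J1 flow already set via bond 3)
bond 1 stroke at J1  (J1 flow already set via bond 3)
bond 2 stroke at J2  (J2: bond 0 brought flow, rest push out)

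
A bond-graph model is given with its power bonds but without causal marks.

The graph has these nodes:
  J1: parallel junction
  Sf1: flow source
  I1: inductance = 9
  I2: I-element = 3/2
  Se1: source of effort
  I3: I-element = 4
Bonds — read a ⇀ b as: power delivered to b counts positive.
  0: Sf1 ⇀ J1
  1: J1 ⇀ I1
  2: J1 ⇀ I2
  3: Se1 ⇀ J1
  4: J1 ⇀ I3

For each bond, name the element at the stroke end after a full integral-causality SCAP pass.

b0 →Sf1  (Sf1 fixes flow; stroke at Sf1)
b3 →J1  (Se1 fixes effort; stroke away)
b1 →I1  (J1 effort already set via bond 3)
b2 →I2  (J1: bond 3 brought effort, rest push out)
b4 →I3  (J1: bond 3 brought effort, rest push out)

bond 0 →Sf1
bond 1 →I1
bond 2 →I2
bond 3 →J1
bond 4 →I3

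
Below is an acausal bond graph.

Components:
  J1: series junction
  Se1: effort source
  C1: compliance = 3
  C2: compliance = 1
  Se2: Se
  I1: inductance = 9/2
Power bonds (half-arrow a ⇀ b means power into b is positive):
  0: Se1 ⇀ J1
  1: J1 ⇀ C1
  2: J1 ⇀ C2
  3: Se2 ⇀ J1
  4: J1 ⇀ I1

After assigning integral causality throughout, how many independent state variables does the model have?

3  (C1, C2, I1 all integral)

b0 stroke at J1  (Se1: effort source, stroke at far end)
b3 stroke at J1  (source Se2 imposes e)
b1 stroke at J1  (C1: C, integral causality)
b2 stroke at J1  (prefer integral on C2)
b4 stroke at I1  (J1 needs exactly one f-in)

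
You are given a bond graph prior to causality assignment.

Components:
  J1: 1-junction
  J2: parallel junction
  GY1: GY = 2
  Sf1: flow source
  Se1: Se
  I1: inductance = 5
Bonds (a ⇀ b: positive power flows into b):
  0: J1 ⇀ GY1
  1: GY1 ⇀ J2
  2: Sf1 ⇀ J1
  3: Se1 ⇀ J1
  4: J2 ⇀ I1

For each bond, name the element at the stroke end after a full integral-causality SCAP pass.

#2 |Sf1  (source Sf1 imposes f)
#3 |J1  (Se1 fixes effort; stroke away)
#0 |J1  (J1: bond 2 brought flow, rest push out)
#1 |J2  (GY GY1: same side as bond 0)
#4 |I1  (J2: bond 1 brought effort, rest push out)

β0 →J1
β1 →J2
β2 →Sf1
β3 →J1
β4 →I1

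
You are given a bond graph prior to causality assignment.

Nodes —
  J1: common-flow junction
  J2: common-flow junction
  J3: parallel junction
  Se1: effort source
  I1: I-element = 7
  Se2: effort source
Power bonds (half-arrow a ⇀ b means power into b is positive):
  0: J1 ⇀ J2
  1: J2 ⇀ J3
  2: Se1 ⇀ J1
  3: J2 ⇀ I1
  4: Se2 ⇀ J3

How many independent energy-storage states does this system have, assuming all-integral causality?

bond 2 →J1  (Se1: effort source, stroke at far end)
bond 4 →J3  (source Se2 imposes e)
bond 0 →J2  (J1 needs exactly one f-in)
bond 1 →J2  (common-e at J3 fixed by 4)
bond 3 →I1  (closing 1-jn rule on J2)

1  (I1 all integral)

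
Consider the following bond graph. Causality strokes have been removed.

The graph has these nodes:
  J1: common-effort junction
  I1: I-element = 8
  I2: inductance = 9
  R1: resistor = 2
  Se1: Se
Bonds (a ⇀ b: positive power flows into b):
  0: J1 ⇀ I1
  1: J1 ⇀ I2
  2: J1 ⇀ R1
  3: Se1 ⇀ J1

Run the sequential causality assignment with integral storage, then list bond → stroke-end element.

β3 stroke→J1  (Se1 (Se) sets effort on bond)
β0 stroke→I1  (J1: bond 3 brought effort, rest push out)
β1 stroke→I2  (J1 effort already set via bond 3)
β2 stroke→R1  (0-jn J1 has e-setter on 3)

b0 →I1
b1 →I2
b2 →R1
b3 →J1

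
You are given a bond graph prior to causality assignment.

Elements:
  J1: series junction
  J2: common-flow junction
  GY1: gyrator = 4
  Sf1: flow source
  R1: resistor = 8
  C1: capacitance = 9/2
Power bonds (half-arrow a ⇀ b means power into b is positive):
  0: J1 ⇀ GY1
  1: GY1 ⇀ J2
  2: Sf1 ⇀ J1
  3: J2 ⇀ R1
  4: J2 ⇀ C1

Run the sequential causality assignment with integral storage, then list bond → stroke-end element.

b0 stroke→J1
b1 stroke→J2
b2 stroke→Sf1
b3 stroke→R1
b4 stroke→J2

β2 stroke at Sf1  (source Sf1 imposes f)
β0 stroke at J1  (1-jn J1 has f-setter on 2)
β1 stroke at J2  (through GY1, causality inverts; strokes same side of GY1)
β4 stroke at J2  (prefer integral on C1)
β3 stroke at R1  (J2: last free bond brings flow in)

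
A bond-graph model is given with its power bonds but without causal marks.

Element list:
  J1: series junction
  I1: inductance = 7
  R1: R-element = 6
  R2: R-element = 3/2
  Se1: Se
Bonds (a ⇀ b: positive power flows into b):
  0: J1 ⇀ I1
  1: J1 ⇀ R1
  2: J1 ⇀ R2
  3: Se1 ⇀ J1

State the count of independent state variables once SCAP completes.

1  (I1 all integral)

b3 |J1  (Se1: effort source, stroke at far end)
b0 |I1  (I1 outputs flow p/I1)
b1 |J1  (J1 flow already set via bond 0)
b2 |J1  (J1: bond 0 brought flow, rest push out)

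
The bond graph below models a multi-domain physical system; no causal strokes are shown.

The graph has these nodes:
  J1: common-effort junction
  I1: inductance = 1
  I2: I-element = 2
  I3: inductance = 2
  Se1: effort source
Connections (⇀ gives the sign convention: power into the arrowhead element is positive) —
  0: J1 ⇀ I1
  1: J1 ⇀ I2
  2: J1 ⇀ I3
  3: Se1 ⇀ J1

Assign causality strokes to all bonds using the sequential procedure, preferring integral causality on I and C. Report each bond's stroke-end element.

bond 3 stroke at J1  (Se1 fixes effort; stroke away)
bond 0 stroke at I1  (J1 effort already set via bond 3)
bond 1 stroke at I2  (common-e at J1 fixed by 3)
bond 2 stroke at I3  (common-e at J1 fixed by 3)

β0 stroke at I1
β1 stroke at I2
β2 stroke at I3
β3 stroke at J1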